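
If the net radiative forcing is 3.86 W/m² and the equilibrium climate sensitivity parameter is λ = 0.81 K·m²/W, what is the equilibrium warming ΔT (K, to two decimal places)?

ΔT = λ ΔF = 0.81 × 3.86 = 3.1266 K.

ΔT = 3.13 K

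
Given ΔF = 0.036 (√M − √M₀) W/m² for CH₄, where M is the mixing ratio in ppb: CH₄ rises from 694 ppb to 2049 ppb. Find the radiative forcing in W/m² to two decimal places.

CH₄: 0.036 × (√2049 − √694) = 0.036 × (45.2659 − 26.3439) = 0.036 × 18.9220 = 0.6812 W/m².

ΔF = 0.68 W/m²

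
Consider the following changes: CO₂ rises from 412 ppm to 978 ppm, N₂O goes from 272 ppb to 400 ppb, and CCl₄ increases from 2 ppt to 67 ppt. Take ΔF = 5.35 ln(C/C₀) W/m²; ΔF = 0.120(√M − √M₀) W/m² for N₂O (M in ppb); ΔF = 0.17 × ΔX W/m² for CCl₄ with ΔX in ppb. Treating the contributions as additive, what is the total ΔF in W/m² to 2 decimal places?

ΔF = 5.06 W/m²

CO₂: 5.35 × ln(978/412) = 5.35 × ln(2.37379) = 5.35 × 0.86449 = 4.6250 W/m².
N₂O: 0.120 × (√400 − √272) = 0.120 × (20.0000 − 16.4924) = 0.120 × 3.5076 = 0.4209 W/m².
CCl₄: Δ = 67 − 2 = 65 ppt = 0.065 ppb; ΔF = 0.17 × 0.065 = 0.0111 W/m².
Total ΔF = 4.6250 + 0.4209 + 0.0111 = 5.0570 W/m².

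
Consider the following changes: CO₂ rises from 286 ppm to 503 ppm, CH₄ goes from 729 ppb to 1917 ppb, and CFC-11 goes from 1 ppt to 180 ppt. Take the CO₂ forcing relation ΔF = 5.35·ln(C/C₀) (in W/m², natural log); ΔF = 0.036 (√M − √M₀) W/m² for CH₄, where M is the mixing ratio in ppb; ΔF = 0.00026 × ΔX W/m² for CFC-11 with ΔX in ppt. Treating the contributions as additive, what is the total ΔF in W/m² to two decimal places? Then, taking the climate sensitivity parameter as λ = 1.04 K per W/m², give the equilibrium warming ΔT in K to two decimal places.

CO₂: 5.35 × ln(503/286) = 5.35 × ln(1.75874) = 5.35 × 0.56460 = 3.0206 W/m².
CH₄: 0.036 × (√1917 − √729) = 0.036 × (43.7836 − 27.0000) = 0.036 × 16.7836 = 0.6042 W/m².
CFC-11: ΔF = 0.00026 × (180 − 1) = 0.00026 × 179 = 0.0465 W/m².
Total ΔF = 3.0206 + 0.6042 + 0.0465 = 3.6713 W/m².
ΔT = λ ΔF = 1.04 × 3.67 = 3.8168 K.

ΔF = 3.67 W/m²; ΔT = 3.82 K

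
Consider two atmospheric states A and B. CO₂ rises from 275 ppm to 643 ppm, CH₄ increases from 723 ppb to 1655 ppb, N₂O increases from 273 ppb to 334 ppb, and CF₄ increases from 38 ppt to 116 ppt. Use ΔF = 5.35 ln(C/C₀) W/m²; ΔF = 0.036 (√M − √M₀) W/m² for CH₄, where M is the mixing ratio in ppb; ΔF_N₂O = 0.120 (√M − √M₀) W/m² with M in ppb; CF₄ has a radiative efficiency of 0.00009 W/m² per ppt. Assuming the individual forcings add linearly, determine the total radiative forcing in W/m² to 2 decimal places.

ΔF = 5.26 W/m²

CO₂: 5.35 × ln(643/275) = 5.35 × ln(2.33818) = 5.35 × 0.84937 = 4.5441 W/m².
CH₄: 0.036 × (√1655 − √723) = 0.036 × (40.6817 − 26.8887) = 0.036 × 13.7930 = 0.4965 W/m².
N₂O: 0.120 × (√334 − √273) = 0.120 × (18.2757 − 16.5227) = 0.120 × 1.7530 = 0.2104 W/m².
CF₄: ΔF = 0.00009 × (116 − 38) = 0.00009 × 78 = 0.0070 W/m².
Total ΔF = 4.5441 + 0.4965 + 0.2104 + 0.0070 = 5.2580 W/m².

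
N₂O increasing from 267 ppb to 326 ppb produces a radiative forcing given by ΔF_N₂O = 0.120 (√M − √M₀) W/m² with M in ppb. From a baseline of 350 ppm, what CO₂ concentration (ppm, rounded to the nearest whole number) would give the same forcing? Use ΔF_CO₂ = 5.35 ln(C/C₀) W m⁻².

C ≈ 364 ppm

N₂O forcing: 0.120 × (√326 − √267) = 0.120 × (18.0555 − 16.3401) = 0.120 × 1.7154 = 0.20585 W/m².
Set 5.35 ln(C/350) = 0.20585: ln(C/350) = 0.20585/5.35 = 0.03848, so C = 350 × e^0.03848 = 350 × 1.03923 = 363.73 ppm.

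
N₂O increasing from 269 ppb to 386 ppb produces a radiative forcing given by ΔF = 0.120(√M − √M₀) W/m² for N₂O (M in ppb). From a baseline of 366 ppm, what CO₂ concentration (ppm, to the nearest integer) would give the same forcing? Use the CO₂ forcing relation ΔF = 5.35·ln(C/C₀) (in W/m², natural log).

N₂O forcing: 0.120 × (√386 − √269) = 0.120 × (19.6469 − 16.4012) = 0.120 × 3.2457 = 0.38948 W/m².
Set 5.35 ln(C/366) = 0.38948: ln(C/366) = 0.38948/5.35 = 0.07280, so C = 366 × e^0.07280 = 366 × 1.07552 = 393.64 ppm.

C ≈ 394 ppm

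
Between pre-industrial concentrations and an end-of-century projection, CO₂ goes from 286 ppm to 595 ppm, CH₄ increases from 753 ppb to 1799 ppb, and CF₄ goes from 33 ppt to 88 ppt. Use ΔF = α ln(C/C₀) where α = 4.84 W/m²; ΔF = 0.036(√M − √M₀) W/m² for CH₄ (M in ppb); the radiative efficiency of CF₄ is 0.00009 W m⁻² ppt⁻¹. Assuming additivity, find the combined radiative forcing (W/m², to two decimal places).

ΔF = 4.09 W/m²

CO₂: 4.84 × ln(595/286) = 4.84 × ln(2.08042) = 4.84 × 0.73257 = 3.5456 W/m².
CH₄: 0.036 × (√1799 − √753) = 0.036 × (42.4146 − 27.4408) = 0.036 × 14.9738 = 0.5391 W/m².
CF₄: ΔF = 0.00009 × (88 − 33) = 0.00009 × 55 = 0.0050 W/m².
Total ΔF = 3.5456 + 0.5391 + 0.0050 = 4.0897 W/m².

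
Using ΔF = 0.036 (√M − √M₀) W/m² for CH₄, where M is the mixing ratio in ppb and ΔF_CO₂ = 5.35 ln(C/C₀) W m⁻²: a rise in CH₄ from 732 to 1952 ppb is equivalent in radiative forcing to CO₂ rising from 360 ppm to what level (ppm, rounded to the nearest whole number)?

CH₄ forcing: 0.036 × (√1952 − √732) = 0.036 × (44.1814 − 27.0555) = 0.036 × 17.1259 = 0.61653 W/m².
Set 5.35 ln(C/360) = 0.61653: ln(C/360) = 0.61653/5.35 = 0.11524, so C = 360 × e^0.11524 = 360 × 1.12214 = 403.97 ppm.

C ≈ 404 ppm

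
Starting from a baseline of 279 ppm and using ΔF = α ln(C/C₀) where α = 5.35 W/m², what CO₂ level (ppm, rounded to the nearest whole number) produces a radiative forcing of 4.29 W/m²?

C ≈ 622 ppm

Set 5.35 ln(C/279) = 4.29, so ln(C/279) = 4.29/5.35 = 0.80187.
Then C/279 = e^0.80187 = 2.22971, giving C = 279 × 2.22971 = 622.09 ppm.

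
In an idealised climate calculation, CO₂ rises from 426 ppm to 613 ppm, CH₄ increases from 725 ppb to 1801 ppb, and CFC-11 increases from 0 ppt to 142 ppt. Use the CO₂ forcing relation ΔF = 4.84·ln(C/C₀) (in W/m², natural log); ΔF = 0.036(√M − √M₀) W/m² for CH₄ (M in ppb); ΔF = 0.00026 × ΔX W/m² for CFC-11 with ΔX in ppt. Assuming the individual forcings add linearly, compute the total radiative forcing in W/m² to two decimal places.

ΔF = 2.36 W/m²

CO₂: 4.84 × ln(613/426) = 4.84 × ln(1.43897) = 4.84 × 0.36393 = 1.7614 W/m².
CH₄: 0.036 × (√1801 − √725) = 0.036 × (42.4382 − 26.9258) = 0.036 × 15.5124 = 0.5584 W/m².
CFC-11: ΔF = 0.00026 × (142 − 0) = 0.00026 × 142 = 0.0369 W/m².
Total ΔF = 1.7614 + 0.5584 + 0.0369 = 2.3567 W/m².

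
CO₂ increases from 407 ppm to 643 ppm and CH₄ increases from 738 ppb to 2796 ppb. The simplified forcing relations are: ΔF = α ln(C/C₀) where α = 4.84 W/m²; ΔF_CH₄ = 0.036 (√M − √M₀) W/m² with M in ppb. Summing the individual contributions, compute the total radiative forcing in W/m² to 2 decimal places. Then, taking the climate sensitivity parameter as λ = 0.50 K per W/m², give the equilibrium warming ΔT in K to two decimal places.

ΔF = 3.14 W/m²; ΔT = 1.57 K

CO₂: 4.84 × ln(643/407) = 4.84 × ln(1.57985) = 4.84 × 0.45733 = 2.2135 W/m².
CH₄: 0.036 × (√2796 − √738) = 0.036 × (52.8772 − 27.1662) = 0.036 × 25.7110 = 0.9256 W/m².
Total ΔF = 2.2135 + 0.9256 = 3.1391 W/m².
ΔT = λ ΔF = 0.50 × 3.14 = 1.5700 K.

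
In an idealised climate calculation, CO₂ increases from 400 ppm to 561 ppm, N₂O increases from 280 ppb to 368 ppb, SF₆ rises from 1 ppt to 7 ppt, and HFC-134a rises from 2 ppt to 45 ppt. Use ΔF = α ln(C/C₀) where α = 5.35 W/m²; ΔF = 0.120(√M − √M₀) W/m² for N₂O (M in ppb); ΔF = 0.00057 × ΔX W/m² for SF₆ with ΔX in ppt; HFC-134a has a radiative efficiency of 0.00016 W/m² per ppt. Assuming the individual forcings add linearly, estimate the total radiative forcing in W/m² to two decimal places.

CO₂: 5.35 × ln(561/400) = 5.35 × ln(1.40250) = 5.35 × 0.33826 = 1.8097 W/m².
N₂O: 0.120 × (√368 − √280) = 0.120 × (19.1833 − 16.7332) = 0.120 × 2.4501 = 0.2940 W/m².
SF₆: ΔF = 0.00057 × (7 − 1) = 0.00057 × 6 = 0.0034 W/m².
HFC-134a: ΔF = 0.00016 × (45 − 2) = 0.00016 × 43 = 0.0069 W/m².
Total ΔF = 1.8097 + 0.2940 + 0.0034 + 0.0069 = 2.1140 W/m².

ΔF = 2.11 W/m²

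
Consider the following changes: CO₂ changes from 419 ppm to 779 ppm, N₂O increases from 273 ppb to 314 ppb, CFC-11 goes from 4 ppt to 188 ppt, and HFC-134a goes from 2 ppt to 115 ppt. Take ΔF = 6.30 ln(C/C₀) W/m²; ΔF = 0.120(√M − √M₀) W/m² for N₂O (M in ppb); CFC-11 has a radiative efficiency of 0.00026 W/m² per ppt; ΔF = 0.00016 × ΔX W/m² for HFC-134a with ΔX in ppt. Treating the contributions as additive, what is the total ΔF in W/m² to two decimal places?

CO₂: 6.30 × ln(779/419) = 6.30 × ln(1.85919) = 6.30 × 0.62014 = 3.9069 W/m².
N₂O: 0.120 × (√314 − √273) = 0.120 × (17.7200 − 16.5227) = 0.120 × 1.1973 = 0.1437 W/m².
CFC-11: ΔF = 0.00026 × (188 − 4) = 0.00026 × 184 = 0.0478 W/m².
HFC-134a: ΔF = 0.00016 × (115 − 2) = 0.00016 × 113 = 0.0181 W/m².
Total ΔF = 3.9069 + 0.1437 + 0.0478 + 0.0181 = 4.1165 W/m².

ΔF = 4.12 W/m²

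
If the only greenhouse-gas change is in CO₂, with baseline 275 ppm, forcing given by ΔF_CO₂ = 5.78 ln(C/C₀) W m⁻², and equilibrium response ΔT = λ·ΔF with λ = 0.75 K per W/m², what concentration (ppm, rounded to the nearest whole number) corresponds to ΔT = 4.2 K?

Required forcing: ΔF = ΔT/λ = 4.2/0.75 = 5.6000 W/m².
Then ln(C/275) = ΔF/5.78 = 5.6000/5.78 = 0.96886.
So C = 275 × e^0.96886 = 275 × 2.63494 = 724.61 ppm.

C ≈ 725 ppm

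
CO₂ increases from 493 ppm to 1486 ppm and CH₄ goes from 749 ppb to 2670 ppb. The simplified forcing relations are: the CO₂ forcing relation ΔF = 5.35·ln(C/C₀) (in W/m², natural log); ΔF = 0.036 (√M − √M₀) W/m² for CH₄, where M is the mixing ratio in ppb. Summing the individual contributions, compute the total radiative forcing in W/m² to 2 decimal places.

ΔF = 6.78 W/m²

CO₂: 5.35 × ln(1486/493) = 5.35 × ln(3.01420) = 5.35 × 1.10333 = 5.9028 W/m².
CH₄: 0.036 × (√2670 − √749) = 0.036 × (51.6720 − 27.3679) = 0.036 × 24.3041 = 0.8749 W/m².
Total ΔF = 5.9028 + 0.8749 = 6.7777 W/m².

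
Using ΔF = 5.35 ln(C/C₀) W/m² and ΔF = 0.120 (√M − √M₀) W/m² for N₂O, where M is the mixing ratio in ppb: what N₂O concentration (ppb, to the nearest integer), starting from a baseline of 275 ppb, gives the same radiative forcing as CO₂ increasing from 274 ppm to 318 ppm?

CO₂ forcing: 5.35 × ln(318/274) = 5.35 × 0.148923 = 0.79674 W/m².
Set 0.120(√M − √275) = 0.79674: √M = 0.79674/0.120 + √275 = 6.6395 + 16.5831 = 23.2226.
M = (23.2226)² = 539.29 ppb.

M ≈ 539 ppb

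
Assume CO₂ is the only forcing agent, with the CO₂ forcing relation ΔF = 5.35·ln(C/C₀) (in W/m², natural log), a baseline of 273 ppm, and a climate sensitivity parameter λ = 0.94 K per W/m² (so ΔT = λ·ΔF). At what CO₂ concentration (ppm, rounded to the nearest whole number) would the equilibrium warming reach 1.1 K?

C ≈ 340 ppm

Required forcing: ΔF = ΔT/λ = 1.1/0.94 = 1.1702 W/m².
Then ln(C/273) = ΔF/5.35 = 1.1702/5.35 = 0.21873.
So C = 273 × e^0.21873 = 273 × 1.24450 = 339.75 ppm.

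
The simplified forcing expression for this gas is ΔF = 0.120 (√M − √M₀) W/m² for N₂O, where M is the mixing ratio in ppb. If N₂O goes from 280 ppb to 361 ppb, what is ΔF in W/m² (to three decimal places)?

N₂O: 0.120 × (√361 − √280) = 0.120 × (19.0000 − 16.7332) = 0.120 × 2.2668 = 0.2720 W/m².

ΔF = 0.272 W/m²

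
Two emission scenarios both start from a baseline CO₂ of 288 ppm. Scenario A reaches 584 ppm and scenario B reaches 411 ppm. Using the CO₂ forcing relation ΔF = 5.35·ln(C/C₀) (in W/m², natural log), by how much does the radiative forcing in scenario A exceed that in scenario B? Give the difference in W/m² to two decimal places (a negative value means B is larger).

ΔF_A = 5.35 ln(584/288) = 5.35 × 0.70694 = 3.7821 W/m².
ΔF_B = 5.35 ln(411/288) = 5.35 × 0.35563 = 1.9026 W/m².
Difference: 3.7821 − 1.9026 = 1.8795 W/m².

ΔF_A − ΔF_B = 1.88 W/m²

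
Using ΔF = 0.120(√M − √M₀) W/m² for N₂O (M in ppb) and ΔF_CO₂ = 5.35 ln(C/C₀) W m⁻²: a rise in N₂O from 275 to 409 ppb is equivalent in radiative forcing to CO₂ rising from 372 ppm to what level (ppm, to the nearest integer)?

C ≈ 404 ppm

N₂O forcing: 0.120 × (√409 − √275) = 0.120 × (20.2237 − 16.5831) = 0.120 × 3.6406 = 0.43687 W/m².
Set 5.35 ln(C/372) = 0.43687: ln(C/372) = 0.43687/5.35 = 0.08166, so C = 372 × e^0.08166 = 372 × 1.08509 = 403.65 ppm.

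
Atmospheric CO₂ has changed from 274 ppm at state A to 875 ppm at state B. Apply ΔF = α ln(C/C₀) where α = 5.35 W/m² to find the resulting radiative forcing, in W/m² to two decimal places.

ΔF = 6.21 W/m²

CO₂: 5.35 × ln(875/274) = 5.35 × ln(3.19343) = 5.35 × 1.16110 = 6.2119 W/m².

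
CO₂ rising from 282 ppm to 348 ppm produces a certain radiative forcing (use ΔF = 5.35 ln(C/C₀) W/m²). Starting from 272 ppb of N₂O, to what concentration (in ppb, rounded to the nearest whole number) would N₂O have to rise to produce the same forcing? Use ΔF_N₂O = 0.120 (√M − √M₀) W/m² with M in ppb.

M ≈ 669 ppb

CO₂ forcing: 5.35 × ln(348/282) = 5.35 × 0.210295 = 1.12508 W/m².
Set 0.120(√M − √272) = 1.12508: √M = 1.12508/0.120 + √272 = 9.3757 + 16.4924 = 25.8681.
M = (25.8681)² = 669.16 ppb.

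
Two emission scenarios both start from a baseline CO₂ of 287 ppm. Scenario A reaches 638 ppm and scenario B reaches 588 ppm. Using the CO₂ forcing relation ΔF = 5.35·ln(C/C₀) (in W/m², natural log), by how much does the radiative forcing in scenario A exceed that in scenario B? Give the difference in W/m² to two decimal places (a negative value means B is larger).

ΔF_A − ΔF_B = 0.44 W/m²

ΔF_A = 5.35 ln(638/287) = 5.35 × 0.79886 = 4.2739 W/m².
ΔF_B = 5.35 ln(588/287) = 5.35 × 0.71724 = 3.8372 W/m².
Difference: 4.2739 − 3.8372 = 0.4367 W/m².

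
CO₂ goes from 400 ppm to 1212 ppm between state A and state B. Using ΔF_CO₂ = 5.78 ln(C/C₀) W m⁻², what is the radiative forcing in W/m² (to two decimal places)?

ΔF = 6.41 W/m²

CO₂: 5.78 × ln(1212/400) = 5.78 × ln(3.03000) = 5.78 × 1.10856 = 6.4075 W/m².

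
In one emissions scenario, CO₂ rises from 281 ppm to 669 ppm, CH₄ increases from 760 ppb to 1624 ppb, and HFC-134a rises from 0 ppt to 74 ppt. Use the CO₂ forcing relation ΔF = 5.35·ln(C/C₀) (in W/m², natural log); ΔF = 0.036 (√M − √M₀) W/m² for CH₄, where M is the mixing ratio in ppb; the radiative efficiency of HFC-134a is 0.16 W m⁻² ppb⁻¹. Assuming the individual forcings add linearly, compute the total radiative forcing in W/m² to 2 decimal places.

CO₂: 5.35 × ln(669/281) = 5.35 × ln(2.38078) = 5.35 × 0.86743 = 4.6408 W/m².
CH₄: 0.036 × (√1624 − √760) = 0.036 × (40.2989 − 27.5681) = 0.036 × 12.7308 = 0.4583 W/m².
HFC-134a: Δ = 74 − 0 = 74 ppt = 0.074 ppb; ΔF = 0.16 × 0.074 = 0.0118 W/m².
Total ΔF = 4.6408 + 0.4583 + 0.0118 = 5.1109 W/m².

ΔF = 5.11 W/m²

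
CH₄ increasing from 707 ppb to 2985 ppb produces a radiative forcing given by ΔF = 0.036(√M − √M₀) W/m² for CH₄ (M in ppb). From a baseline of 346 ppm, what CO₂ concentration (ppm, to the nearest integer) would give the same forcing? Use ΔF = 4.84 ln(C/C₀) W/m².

C ≈ 426 ppm

CH₄ forcing: 0.036 × (√2985 − √707) = 0.036 × (54.6352 − 26.5895) = 0.036 × 28.0457 = 1.00965 W/m².
Set 4.84 ln(C/346) = 1.00965: ln(C/346) = 1.00965/4.84 = 0.20861, so C = 346 × e^0.20861 = 346 × 1.23196 = 426.26 ppm.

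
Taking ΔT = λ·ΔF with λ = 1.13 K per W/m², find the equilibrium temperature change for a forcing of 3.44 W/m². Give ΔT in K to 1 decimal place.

ΔT = 3.9 K

ΔT = λ ΔF = 1.13 × 3.44 = 3.8872 K.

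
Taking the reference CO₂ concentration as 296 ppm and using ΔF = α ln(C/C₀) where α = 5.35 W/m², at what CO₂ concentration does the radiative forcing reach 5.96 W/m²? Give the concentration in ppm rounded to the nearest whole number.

C ≈ 902 ppm

Set 5.35 ln(C/296) = 5.96, so ln(C/296) = 5.96/5.35 = 1.11402.
Then C/296 = e^1.11402 = 3.04658, giving C = 296 × 3.04658 = 901.79 ppm.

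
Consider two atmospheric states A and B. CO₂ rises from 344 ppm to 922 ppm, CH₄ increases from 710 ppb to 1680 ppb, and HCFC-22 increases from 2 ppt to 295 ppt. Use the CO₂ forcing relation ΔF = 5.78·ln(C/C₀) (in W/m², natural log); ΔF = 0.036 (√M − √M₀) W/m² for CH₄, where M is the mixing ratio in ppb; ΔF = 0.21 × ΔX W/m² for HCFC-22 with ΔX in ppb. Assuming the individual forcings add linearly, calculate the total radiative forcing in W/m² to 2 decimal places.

CO₂: 5.78 × ln(922/344) = 5.78 × ln(2.68023) = 5.78 × 0.98590 = 5.6985 W/m².
CH₄: 0.036 × (√1680 − √710) = 0.036 × (40.9878 − 26.6458) = 0.036 × 14.3420 = 0.5163 W/m².
HCFC-22: Δ = 295 − 2 = 293 ppt = 0.293 ppb; ΔF = 0.21 × 0.293 = 0.0615 W/m².
Total ΔF = 5.6985 + 0.5163 + 0.0615 = 6.2763 W/m².

ΔF = 6.28 W/m²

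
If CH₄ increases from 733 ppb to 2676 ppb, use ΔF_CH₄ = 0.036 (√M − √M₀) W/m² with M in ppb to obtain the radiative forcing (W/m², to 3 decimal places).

ΔF = 0.888 W/m²

CH₄: 0.036 × (√2676 − √733) = 0.036 × (51.7301 − 27.0740) = 0.036 × 24.6561 = 0.8876 W/m².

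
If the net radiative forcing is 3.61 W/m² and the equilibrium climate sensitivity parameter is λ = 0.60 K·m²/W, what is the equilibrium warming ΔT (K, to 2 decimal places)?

ΔT = λ ΔF = 0.60 × 3.61 = 2.1660 K.

ΔT = 2.17 K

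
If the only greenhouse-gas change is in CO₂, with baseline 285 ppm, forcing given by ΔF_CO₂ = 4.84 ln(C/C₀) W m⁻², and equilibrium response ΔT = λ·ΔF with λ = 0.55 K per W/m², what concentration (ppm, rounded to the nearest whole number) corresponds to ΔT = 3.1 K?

Required forcing: ΔF = ΔT/λ = 3.1/0.55 = 5.6364 W/m².
Then ln(C/285) = ΔF/4.84 = 5.6364/4.84 = 1.16455.
So C = 285 × e^1.16455 = 285 × 3.20448 = 913.28 ppm.

C ≈ 913 ppm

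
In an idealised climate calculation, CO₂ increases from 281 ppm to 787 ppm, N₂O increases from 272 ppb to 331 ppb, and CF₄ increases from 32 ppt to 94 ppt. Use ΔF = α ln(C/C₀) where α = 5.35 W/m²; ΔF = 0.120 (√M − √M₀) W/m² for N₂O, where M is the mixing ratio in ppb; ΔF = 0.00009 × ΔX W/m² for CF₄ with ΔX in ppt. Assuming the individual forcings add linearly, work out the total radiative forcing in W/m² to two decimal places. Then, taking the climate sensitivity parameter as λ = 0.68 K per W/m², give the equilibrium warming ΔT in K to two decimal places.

ΔF = 5.72 W/m²; ΔT = 3.89 K

CO₂: 5.35 × ln(787/281) = 5.35 × ln(2.80071) = 5.35 × 1.02987 = 5.5098 W/m².
N₂O: 0.120 × (√331 − √272) = 0.120 × (18.1934 − 16.4924) = 0.120 × 1.7010 = 0.2041 W/m².
CF₄: ΔF = 0.00009 × (94 − 32) = 0.00009 × 62 = 0.0056 W/m².
Total ΔF = 5.5098 + 0.2041 + 0.0056 = 5.7195 W/m².
ΔT = λ ΔF = 0.68 × 5.72 = 3.8896 K.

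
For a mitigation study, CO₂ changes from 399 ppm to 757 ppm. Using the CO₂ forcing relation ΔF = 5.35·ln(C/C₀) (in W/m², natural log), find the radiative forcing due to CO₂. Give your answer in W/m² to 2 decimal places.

CO₂ absorption bands are partially saturated, so forcing scales with the logarithm of the concentration ratio.
CO₂: 5.35 × ln(757/399) = 5.35 × ln(1.89724) = 5.35 × 0.64040 = 3.4261 W/m².

ΔF = 3.43 W/m²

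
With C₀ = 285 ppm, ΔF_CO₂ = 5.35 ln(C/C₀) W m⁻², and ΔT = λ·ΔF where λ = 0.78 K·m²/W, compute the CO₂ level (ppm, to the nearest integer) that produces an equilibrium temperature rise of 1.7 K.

C ≈ 428 ppm

Required forcing: ΔF = ΔT/λ = 1.7/0.78 = 2.1795 W/m².
Then ln(C/285) = ΔF/5.35 = 2.1795/5.35 = 0.40738.
So C = 285 × e^0.40738 = 285 × 1.50288 = 428.32 ppm.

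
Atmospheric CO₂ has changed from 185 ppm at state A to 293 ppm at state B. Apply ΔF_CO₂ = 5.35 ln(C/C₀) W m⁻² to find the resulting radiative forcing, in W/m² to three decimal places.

CO₂ absorption bands are partially saturated, so forcing scales with the logarithm of the concentration ratio.
CO₂: 5.35 × ln(293/185) = 5.35 × ln(1.58378) = 5.35 × 0.45981 = 2.4600 W/m².

ΔF = 2.460 W/m²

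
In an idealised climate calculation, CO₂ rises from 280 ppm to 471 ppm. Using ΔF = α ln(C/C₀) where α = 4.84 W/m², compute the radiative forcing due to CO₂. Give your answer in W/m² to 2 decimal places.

ΔF = 2.52 W/m²

CO₂: 4.84 × ln(471/280) = 4.84 × ln(1.68214) = 4.84 × 0.52007 = 2.5171 W/m².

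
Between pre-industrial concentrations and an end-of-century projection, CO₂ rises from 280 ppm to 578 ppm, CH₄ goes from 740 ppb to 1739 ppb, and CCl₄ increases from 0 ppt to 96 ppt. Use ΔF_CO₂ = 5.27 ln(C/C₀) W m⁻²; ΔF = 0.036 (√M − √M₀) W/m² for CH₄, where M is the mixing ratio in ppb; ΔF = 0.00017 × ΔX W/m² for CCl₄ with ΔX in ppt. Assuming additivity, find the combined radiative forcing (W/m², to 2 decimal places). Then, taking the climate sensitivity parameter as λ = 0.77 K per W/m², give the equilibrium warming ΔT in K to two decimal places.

CO₂: 5.27 × ln(578/280) = 5.27 × ln(2.06429) = 5.27 × 0.72479 = 3.8196 W/m².
CH₄: 0.036 × (√1739 − √740) = 0.036 × (41.7013 − 27.2029) = 0.036 × 14.4984 = 0.5219 W/m².
CCl₄: ΔF = 0.00017 × (96 − 0) = 0.00017 × 96 = 0.0163 W/m².
Total ΔF = 3.8196 + 0.5219 + 0.0163 = 4.3578 W/m².
ΔT = λ ΔF = 0.77 × 4.36 = 3.3572 K.

ΔF = 4.36 W/m²; ΔT = 3.36 K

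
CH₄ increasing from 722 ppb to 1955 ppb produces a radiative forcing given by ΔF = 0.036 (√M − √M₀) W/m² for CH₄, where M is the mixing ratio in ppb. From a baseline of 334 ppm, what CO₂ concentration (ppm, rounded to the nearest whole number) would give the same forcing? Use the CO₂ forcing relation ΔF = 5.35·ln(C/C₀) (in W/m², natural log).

C ≈ 375 ppm

CH₄ forcing: 0.036 × (√1955 − √722) = 0.036 × (44.2154 − 26.8701) = 0.036 × 17.3453 = 0.62443 W/m².
Set 5.35 ln(C/334) = 0.62443: ln(C/334) = 0.62443/5.35 = 0.11672, so C = 334 × e^0.11672 = 334 × 1.12380 = 375.35 ppm.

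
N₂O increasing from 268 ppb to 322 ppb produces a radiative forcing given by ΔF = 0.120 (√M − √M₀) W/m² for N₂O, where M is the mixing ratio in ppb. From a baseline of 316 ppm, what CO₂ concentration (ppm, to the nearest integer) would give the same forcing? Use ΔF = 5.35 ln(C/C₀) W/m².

C ≈ 327 ppm

N₂O forcing: 0.120 × (√322 − √268) = 0.120 × (17.9444 − 16.3707) = 0.120 × 1.5737 = 0.18884 W/m².
Set 5.35 ln(C/316) = 0.18884: ln(C/316) = 0.18884/5.35 = 0.03530, so C = 316 × e^0.03530 = 316 × 1.03593 = 327.35 ppm.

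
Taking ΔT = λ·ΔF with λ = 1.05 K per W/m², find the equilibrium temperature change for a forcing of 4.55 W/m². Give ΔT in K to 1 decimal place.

ΔT = 4.8 K

ΔT = λ ΔF = 1.05 × 4.55 = 4.7775 K.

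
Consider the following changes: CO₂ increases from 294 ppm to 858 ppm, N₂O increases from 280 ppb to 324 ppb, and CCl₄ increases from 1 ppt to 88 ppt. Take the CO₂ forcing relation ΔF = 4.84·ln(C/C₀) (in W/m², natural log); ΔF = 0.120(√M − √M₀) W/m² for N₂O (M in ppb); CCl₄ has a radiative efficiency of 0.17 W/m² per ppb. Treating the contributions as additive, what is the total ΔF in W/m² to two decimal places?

ΔF = 5.35 W/m²

CO₂: 4.84 × ln(858/294) = 4.84 × ln(2.91837) = 4.84 × 1.07103 = 5.1838 W/m².
N₂O: 0.120 × (√324 − √280) = 0.120 × (18.0000 − 16.7332) = 0.120 × 1.2668 = 0.1520 W/m².
CCl₄: Δ = 88 − 1 = 87 ppt = 0.087 ppb; ΔF = 0.17 × 0.087 = 0.0148 W/m².
Total ΔF = 5.1838 + 0.1520 + 0.0148 = 5.3506 W/m².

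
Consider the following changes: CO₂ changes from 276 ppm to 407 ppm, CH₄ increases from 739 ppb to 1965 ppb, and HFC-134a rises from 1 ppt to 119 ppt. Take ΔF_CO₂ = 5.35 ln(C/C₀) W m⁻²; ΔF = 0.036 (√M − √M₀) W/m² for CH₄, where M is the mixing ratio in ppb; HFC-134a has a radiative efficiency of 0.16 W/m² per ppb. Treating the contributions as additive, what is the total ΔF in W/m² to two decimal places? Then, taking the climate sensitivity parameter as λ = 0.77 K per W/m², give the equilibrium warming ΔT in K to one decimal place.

CO₂: 5.35 × ln(407/276) = 5.35 × ln(1.47464) = 5.35 × 0.38841 = 2.0780 W/m².
CH₄: 0.036 × (√1965 − √739) = 0.036 × (44.3283 − 27.1846) = 0.036 × 17.1437 = 0.6172 W/m².
HFC-134a: Δ = 119 − 1 = 118 ppt = 0.118 ppb; ΔF = 0.16 × 0.118 = 0.0189 W/m².
Total ΔF = 2.0780 + 0.6172 + 0.0189 = 2.7141 W/m².
ΔT = λ ΔF = 0.77 × 2.71 = 2.0867 K.

ΔF = 2.71 W/m²; ΔT = 2.1 K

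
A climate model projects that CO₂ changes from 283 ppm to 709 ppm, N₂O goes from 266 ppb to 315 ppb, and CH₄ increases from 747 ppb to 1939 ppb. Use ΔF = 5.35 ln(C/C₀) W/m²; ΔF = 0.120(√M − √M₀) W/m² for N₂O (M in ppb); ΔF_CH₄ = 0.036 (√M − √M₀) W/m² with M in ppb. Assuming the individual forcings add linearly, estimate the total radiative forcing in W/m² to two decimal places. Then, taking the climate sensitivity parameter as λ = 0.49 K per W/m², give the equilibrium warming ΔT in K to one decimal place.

CO₂: 5.35 × ln(709/283) = 5.35 × ln(2.50530) = 5.35 × 0.91841 = 4.9135 W/m².
N₂O: 0.120 × (√315 − √266) = 0.120 × (17.7482 − 16.3095) = 0.120 × 1.4387 = 0.1726 W/m².
CH₄: 0.036 × (√1939 − √747) = 0.036 × (44.0341 − 27.3313) = 0.036 × 16.7028 = 0.6013 W/m².
Total ΔF = 4.9135 + 0.1726 + 0.6013 = 5.6874 W/m².
ΔT = λ ΔF = 0.49 × 5.69 = 2.7881 K.

ΔF = 5.69 W/m²; ΔT = 2.8 K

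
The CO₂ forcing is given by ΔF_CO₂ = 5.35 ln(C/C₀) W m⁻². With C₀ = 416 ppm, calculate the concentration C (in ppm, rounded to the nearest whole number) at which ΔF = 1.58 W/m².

C ≈ 559 ppm

Set 5.35 ln(C/416) = 1.58, so ln(C/416) = 1.58/5.35 = 0.29533.
Then C/416 = e^0.29533 = 1.34357, giving C = 416 × 1.34357 = 558.93 ppm.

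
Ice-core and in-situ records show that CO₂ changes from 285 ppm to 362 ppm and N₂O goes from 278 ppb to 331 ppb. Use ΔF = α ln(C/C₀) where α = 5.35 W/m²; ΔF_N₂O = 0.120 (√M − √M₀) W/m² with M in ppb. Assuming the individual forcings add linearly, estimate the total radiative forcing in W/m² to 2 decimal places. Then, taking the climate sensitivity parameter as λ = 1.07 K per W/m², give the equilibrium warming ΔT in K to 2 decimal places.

CO₂: 5.35 × ln(362/285) = 5.35 × ln(1.27018) = 5.35 × 0.23916 = 1.2795 W/m².
N₂O: 0.120 × (√331 − √278) = 0.120 × (18.1934 − 16.6733) = 0.120 × 1.5201 = 0.1824 W/m².
Total ΔF = 1.2795 + 0.1824 = 1.4619 W/m².
ΔT = λ ΔF = 1.07 × 1.46 = 1.5622 K.

ΔF = 1.46 W/m²; ΔT = 1.56 K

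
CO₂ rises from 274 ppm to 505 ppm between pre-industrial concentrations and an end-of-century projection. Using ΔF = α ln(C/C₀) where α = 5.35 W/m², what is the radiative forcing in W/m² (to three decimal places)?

CO₂ absorption bands are partially saturated, so forcing scales with the logarithm of the concentration ratio.
CO₂: 5.35 × ln(505/274) = 5.35 × ln(1.84307) = 5.35 × 0.61143 = 3.2712 W/m².

ΔF = 3.271 W/m²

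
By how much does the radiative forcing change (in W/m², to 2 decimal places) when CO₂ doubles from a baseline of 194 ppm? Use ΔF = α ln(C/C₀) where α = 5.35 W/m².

Because the forcing depends only on the ratio C/C₀, the initial concentration does not enter.
ΔF = 5.35 × ln(2) = 5.35 × 0.69315 = 3.7084 W/m².

ΔF = 3.71 W/m²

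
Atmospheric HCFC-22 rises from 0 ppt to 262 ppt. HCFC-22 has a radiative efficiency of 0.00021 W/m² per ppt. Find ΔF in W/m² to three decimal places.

HCFC-22: ΔF = 0.00021 × (262 − 0) = 0.00021 × 262 = 0.0550 W/m².

ΔF = 0.055 W/m²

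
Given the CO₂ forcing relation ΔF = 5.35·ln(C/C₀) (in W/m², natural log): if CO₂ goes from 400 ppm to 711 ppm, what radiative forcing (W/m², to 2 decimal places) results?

ΔF = 3.08 W/m²

CO₂ absorption bands are partially saturated, so forcing scales with the logarithm of the concentration ratio.
CO₂: 5.35 × ln(711/400) = 5.35 × ln(1.77750) = 5.35 × 0.57521 = 3.0774 W/m².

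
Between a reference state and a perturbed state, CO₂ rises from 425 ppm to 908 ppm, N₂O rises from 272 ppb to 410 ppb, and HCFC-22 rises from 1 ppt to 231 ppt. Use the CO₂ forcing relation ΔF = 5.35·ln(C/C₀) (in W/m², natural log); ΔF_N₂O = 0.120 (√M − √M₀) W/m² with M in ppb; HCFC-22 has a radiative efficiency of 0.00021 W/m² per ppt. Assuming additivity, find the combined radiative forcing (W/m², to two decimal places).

CO₂: 5.35 × ln(908/425) = 5.35 × ln(2.13647) = 5.35 × 0.75915 = 4.0615 W/m².
N₂O: 0.120 × (√410 − √272) = 0.120 × (20.2485 − 16.4924) = 0.120 × 3.7561 = 0.4507 W/m².
HCFC-22: ΔF = 0.00021 × (231 − 1) = 0.00021 × 230 = 0.0483 W/m².
Total ΔF = 4.0615 + 0.4507 + 0.0483 = 4.5605 W/m².

ΔF = 4.56 W/m²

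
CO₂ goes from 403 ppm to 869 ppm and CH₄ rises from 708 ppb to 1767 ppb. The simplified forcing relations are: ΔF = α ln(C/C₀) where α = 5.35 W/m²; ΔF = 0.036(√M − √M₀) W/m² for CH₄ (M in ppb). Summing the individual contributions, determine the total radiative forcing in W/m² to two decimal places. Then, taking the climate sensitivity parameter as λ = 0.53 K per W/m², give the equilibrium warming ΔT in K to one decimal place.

ΔF = 4.67 W/m²; ΔT = 2.5 K

CO₂: 5.35 × ln(869/403) = 5.35 × ln(2.15633) = 5.35 × 0.76841 = 4.1110 W/m².
CH₄: 0.036 × (√1767 − √708) = 0.036 × (42.0357 − 26.6083) = 0.036 × 15.4274 = 0.5554 W/m².
Total ΔF = 4.1110 + 0.5554 = 4.6664 W/m².
ΔT = λ ΔF = 0.53 × 4.67 = 2.4751 K.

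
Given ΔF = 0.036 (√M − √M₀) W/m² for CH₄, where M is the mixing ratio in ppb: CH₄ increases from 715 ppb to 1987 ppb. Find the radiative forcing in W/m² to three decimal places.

ΔF = 0.642 W/m²

CH₄: 0.036 × (√1987 − √715) = 0.036 × (44.5758 − 26.7395) = 0.036 × 17.8363 = 0.6421 W/m².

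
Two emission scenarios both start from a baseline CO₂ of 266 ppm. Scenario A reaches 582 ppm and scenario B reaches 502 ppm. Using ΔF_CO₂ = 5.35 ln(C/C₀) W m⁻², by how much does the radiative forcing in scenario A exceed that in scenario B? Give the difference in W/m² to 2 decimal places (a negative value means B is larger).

ΔF_A = 5.35 ln(582/266) = 5.35 × 0.78297 = 4.1889 W/m².
ΔF_B = 5.35 ln(502/266) = 5.35 × 0.63510 = 3.3978 W/m².
Difference: 4.1889 − 3.3978 = 0.7911 W/m².

ΔF_A − ΔF_B = 0.79 W/m²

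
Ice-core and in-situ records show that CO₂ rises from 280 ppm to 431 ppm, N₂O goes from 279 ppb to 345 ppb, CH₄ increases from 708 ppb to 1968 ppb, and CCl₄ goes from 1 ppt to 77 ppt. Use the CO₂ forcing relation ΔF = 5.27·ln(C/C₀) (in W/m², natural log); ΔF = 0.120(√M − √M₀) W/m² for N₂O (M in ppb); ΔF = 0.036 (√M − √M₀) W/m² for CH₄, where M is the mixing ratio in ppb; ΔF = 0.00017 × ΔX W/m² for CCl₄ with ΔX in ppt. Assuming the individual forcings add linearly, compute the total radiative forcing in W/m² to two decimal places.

ΔF = 3.15 W/m²

CO₂: 5.27 × ln(431/280) = 5.27 × ln(1.53929) = 5.27 × 0.43132 = 2.2731 W/m².
N₂O: 0.120 × (√345 − √279) = 0.120 × (18.5742 − 16.7033) = 0.120 × 1.8709 = 0.2245 W/m².
CH₄: 0.036 × (√1968 − √708) = 0.036 × (44.3621 − 26.6083) = 0.036 × 17.7538 = 0.6391 W/m².
CCl₄: ΔF = 0.00017 × (77 − 1) = 0.00017 × 76 = 0.0129 W/m².
Total ΔF = 2.2731 + 0.2245 + 0.6391 + 0.0129 = 3.1496 W/m².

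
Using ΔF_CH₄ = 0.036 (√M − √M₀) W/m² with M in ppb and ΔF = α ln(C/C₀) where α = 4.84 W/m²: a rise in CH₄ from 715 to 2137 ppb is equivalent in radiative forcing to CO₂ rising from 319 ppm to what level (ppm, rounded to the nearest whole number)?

C ≈ 369 ppm

CH₄ forcing: 0.036 × (√2137 − √715) = 0.036 × (46.2277 − 26.7395) = 0.036 × 19.4882 = 0.70158 W/m².
Set 4.84 ln(C/319) = 0.70158: ln(C/319) = 0.70158/4.84 = 0.14495, so C = 319 × e^0.14495 = 319 × 1.15598 = 368.76 ppm.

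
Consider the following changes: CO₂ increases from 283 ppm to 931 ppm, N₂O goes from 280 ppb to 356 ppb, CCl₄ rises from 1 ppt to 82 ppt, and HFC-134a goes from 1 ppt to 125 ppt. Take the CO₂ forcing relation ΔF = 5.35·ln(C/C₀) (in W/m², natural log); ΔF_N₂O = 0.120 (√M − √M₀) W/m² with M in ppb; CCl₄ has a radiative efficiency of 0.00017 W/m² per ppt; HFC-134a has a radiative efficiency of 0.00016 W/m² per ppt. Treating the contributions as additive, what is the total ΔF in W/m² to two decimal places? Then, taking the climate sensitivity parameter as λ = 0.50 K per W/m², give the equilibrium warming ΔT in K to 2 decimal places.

ΔF = 6.66 W/m²; ΔT = 3.33 K

CO₂: 5.35 × ln(931/283) = 5.35 × ln(3.28975) = 5.35 × 1.19081 = 6.3708 W/m².
N₂O: 0.120 × (√356 − √280) = 0.120 × (18.8680 − 16.7332) = 0.120 × 2.1348 = 0.2562 W/m².
CCl₄: ΔF = 0.00017 × (82 − 1) = 0.00017 × 81 = 0.0138 W/m².
HFC-134a: ΔF = 0.00016 × (125 − 1) = 0.00016 × 124 = 0.0198 W/m².
Total ΔF = 6.3708 + 0.2562 + 0.0138 + 0.0198 = 6.6606 W/m².
ΔT = λ ΔF = 0.50 × 6.66 = 3.3300 K.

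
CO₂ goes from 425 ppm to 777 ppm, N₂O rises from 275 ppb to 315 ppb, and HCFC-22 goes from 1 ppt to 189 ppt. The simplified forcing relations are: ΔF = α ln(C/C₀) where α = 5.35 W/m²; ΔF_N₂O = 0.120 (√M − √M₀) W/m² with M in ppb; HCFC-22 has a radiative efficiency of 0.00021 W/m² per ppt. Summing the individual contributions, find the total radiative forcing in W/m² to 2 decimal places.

CO₂: 5.35 × ln(777/425) = 5.35 × ln(1.82824) = 5.35 × 0.60335 = 3.2279 W/m².
N₂O: 0.120 × (√315 − √275) = 0.120 × (17.7482 − 16.5831) = 0.120 × 1.1651 = 0.1398 W/m².
HCFC-22: ΔF = 0.00021 × (189 − 1) = 0.00021 × 188 = 0.0395 W/m².
Total ΔF = 3.2279 + 0.1398 + 0.0395 = 3.4072 W/m².

ΔF = 3.41 W/m²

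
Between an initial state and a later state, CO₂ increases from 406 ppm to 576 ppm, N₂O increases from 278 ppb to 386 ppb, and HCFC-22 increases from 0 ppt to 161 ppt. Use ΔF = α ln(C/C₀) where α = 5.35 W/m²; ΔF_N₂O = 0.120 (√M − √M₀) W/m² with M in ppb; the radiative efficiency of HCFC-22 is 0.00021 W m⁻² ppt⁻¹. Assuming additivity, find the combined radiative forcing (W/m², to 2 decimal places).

CO₂: 5.35 × ln(576/406) = 5.35 × ln(1.41872) = 5.35 × 0.34976 = 1.8712 W/m².
N₂O: 0.120 × (√386 − √278) = 0.120 × (19.6469 − 16.6733) = 0.120 × 2.9736 = 0.3568 W/m².
HCFC-22: ΔF = 0.00021 × (161 − 0) = 0.00021 × 161 = 0.0338 W/m².
Total ΔF = 1.8712 + 0.3568 + 0.0338 = 2.2618 W/m².

ΔF = 2.26 W/m²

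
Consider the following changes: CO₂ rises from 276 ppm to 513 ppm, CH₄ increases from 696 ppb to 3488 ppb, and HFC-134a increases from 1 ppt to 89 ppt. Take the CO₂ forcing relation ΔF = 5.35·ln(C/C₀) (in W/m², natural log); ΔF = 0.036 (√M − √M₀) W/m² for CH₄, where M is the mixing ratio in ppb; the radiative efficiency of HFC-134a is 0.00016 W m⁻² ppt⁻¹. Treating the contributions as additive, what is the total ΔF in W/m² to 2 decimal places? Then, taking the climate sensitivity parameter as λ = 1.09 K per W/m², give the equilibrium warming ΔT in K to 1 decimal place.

ΔF = 4.51 W/m²; ΔT = 4.9 K

CO₂: 5.35 × ln(513/276) = 5.35 × ln(1.85870) = 5.35 × 0.61988 = 3.3164 W/m².
CH₄: 0.036 × (√3488 − √696) = 0.036 × (59.0593 − 26.3818) = 0.036 × 32.6775 = 1.1764 W/m².
HFC-134a: ΔF = 0.00016 × (89 − 1) = 0.00016 × 88 = 0.0141 W/m².
Total ΔF = 3.3164 + 1.1764 + 0.0141 = 4.5069 W/m².
ΔT = λ ΔF = 1.09 × 4.51 = 4.9159 K.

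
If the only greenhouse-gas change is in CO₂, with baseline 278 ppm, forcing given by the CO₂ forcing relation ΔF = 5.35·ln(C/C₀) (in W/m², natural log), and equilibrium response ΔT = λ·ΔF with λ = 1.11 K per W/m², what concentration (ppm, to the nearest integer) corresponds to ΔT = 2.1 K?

Required forcing: ΔF = ΔT/λ = 2.1/1.11 = 1.8919 W/m².
Then ln(C/278) = ΔF/5.35 = 1.8919/5.35 = 0.35363.
So C = 278 × e^0.35363 = 278 × 1.42423 = 395.94 ppm.

C ≈ 396 ppm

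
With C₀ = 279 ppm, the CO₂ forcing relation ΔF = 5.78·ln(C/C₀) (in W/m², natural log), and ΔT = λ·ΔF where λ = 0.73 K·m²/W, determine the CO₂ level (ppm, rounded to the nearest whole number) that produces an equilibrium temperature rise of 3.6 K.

C ≈ 655 ppm

Required forcing: ΔF = ΔT/λ = 3.6/0.73 = 4.9315 W/m².
Then ln(C/279) = ΔF/5.78 = 4.9315/5.78 = 0.85320.
So C = 279 × e^0.85320 = 279 × 2.34715 = 654.85 ppm.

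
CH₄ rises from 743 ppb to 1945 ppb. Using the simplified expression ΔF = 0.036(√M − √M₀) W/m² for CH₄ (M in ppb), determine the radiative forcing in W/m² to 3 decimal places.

CH₄: 0.036 × (√1945 − √743) = 0.036 × (44.1022 − 27.2580) = 0.036 × 16.8442 = 0.6064 W/m².

ΔF = 0.606 W/m²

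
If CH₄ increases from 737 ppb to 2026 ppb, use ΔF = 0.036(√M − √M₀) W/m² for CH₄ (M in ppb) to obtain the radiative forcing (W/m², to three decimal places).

ΔF = 0.643 W/m²

CH₄: 0.036 × (√2026 − √737) = 0.036 × (45.0111 − 27.1477) = 0.036 × 17.8634 = 0.6431 W/m².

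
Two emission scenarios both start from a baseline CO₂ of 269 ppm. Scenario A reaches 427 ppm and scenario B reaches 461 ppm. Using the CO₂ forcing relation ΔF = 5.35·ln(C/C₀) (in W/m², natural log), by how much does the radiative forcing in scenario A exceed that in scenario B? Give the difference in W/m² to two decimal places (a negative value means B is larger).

ΔF_A − ΔF_B = -0.41 W/m²

ΔF_A = 5.35 ln(427/269) = 5.35 × 0.46207 = 2.4721 W/m².
ΔF_B = 5.35 ln(461/269) = 5.35 × 0.53869 = 2.8820 W/m².
Difference: 2.4721 − 2.8820 = -0.4099 W/m².
(Equivalently, ΔF_A − ΔF_B = 5.35 ln(427/461) = 5.35 × -0.07661 = -0.4099 W/m².)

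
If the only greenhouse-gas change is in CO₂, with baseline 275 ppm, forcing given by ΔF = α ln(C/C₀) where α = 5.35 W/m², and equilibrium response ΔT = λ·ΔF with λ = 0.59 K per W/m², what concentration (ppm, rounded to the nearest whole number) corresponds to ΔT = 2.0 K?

C ≈ 518 ppm

Required forcing: ΔF = ΔT/λ = 2.0/0.59 = 3.3898 W/m².
Then ln(C/275) = ΔF/5.35 = 3.3898/5.35 = 0.63361.
So C = 275 × e^0.63361 = 275 × 1.88440 = 518.21 ppm.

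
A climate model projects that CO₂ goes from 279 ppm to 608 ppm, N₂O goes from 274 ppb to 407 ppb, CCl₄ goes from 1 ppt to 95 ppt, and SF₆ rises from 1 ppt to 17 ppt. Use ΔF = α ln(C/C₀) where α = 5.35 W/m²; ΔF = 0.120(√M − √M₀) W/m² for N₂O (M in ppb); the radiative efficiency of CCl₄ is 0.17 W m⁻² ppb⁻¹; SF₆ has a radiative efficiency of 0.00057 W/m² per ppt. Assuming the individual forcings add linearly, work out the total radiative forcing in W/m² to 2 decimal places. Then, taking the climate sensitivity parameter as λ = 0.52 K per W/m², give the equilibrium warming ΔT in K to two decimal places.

CO₂: 5.35 × ln(608/279) = 5.35 × ln(2.17921) = 5.35 × 0.77896 = 4.1674 W/m².
N₂O: 0.120 × (√407 − √274) = 0.120 × (20.1742 − 16.5529) = 0.120 × 3.6213 = 0.4346 W/m².
CCl₄: Δ = 95 − 1 = 94 ppt = 0.094 ppb; ΔF = 0.17 × 0.094 = 0.0160 W/m².
SF₆: ΔF = 0.00057 × (17 − 1) = 0.00057 × 16 = 0.0091 W/m².
Total ΔF = 4.1674 + 0.4346 + 0.0160 + 0.0091 = 4.6271 W/m².
ΔT = λ ΔF = 0.52 × 4.63 = 2.4076 K.

ΔF = 4.63 W/m²; ΔT = 2.41 K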